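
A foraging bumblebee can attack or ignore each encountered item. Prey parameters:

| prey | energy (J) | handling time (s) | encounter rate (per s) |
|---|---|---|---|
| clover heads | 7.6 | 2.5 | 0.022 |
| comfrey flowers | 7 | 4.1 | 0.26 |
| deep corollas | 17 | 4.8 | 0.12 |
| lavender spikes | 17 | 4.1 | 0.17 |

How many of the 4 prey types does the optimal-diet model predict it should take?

Profitabilities (E/h, J/s): lavender spikes 4.15, deep corollas 3.54, clover heads 3.04, comfrey flowers 1.71. Add prey in this order while the next type's profitability exceeds the intake rate on those already taken.
Rate on top 1: 1.703. deep corollas: 3.54 > 1.703 → include.
Rate on top 2: 2.169. clover heads: 3.04 > 2.169 → include.
Rate on top 3: 2.19. comfrey flowers: 1.71 < 2.19 → exclude; stop.
Optimal diet: lavender spikes, deep corollas, clover heads — 3 of 4 types.

3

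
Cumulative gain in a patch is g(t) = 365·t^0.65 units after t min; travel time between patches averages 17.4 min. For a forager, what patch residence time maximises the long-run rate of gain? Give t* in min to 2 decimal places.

By the marginal value theorem, leave when the instantaneous gain rate g'(t) equals the habitat-wide average g(t)/(T + t).
g'(t) = 0.65·365·t^-0.35. Setting 0.65·365·t^-0.35 = 365·t^0.65/(17.4+t) gives 0.65(17.4+t) = t, so 0.35·t = 0.65×17.4.
t* = 0.65×17.4/0.35 = 32.31 min.

32.31 min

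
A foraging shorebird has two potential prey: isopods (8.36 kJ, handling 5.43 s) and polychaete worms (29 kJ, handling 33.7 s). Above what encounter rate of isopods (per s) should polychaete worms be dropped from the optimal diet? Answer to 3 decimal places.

The zero-one rule: include polychaete worms iff E₂/h₂ > λE₁/(1+λh₁). Equality gives the switch point.
λE₁h₂ = E₂ + λE₂h₁ ⇒ λ = E₂/(E₁h₂ − E₂h₁) = 29/(281.7 − 157.5) = 0.2334 per s.

0.233 per s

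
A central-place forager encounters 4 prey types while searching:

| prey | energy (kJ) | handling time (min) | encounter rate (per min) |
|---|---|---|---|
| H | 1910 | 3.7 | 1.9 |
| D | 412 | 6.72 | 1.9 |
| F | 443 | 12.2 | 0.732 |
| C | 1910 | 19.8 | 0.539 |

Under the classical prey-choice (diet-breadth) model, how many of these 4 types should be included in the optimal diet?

Rank by E/h (kJ/min): H 516, C 96.5, D 61.3, F 36.3. Include each in turn until the next type's E/h falls below the running intake rate.
Rate on top 1: 451.9. C: 96.5 < 451.9 → exclude; stop.
Optimal diet: H — 1 of 4 types.

1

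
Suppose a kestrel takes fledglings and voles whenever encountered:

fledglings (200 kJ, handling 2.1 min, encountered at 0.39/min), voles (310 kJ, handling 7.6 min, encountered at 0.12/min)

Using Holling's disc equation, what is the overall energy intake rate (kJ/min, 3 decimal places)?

42.182 kJ/min

R = Σλ_iE_i / (1 + Σλ_ih_i)
Numerator: 0.39×200 + 0.12×310 = 115.2
Denominator: 1 + 0.39×2.1 + 0.12×7.6 = 2.731
R = 115.2/2.731 = 42.18 kJ/min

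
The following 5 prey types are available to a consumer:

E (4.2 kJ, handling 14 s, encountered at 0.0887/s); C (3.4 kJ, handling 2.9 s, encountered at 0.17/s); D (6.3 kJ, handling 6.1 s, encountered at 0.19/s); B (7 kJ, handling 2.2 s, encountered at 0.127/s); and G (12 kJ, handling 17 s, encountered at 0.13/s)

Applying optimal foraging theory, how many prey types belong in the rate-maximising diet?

3

Rank by E/h (kJ/s): B 3.18, C 1.17, D 1.03, G 0.706, E 0.3. Include each in turn until the next type's E/h falls below the running intake rate.
Rate on top 1: 0.6949. C: 1.17 > 0.6949 → include.
Rate on top 2: 0.8277. D: 1.03 > 0.8277 → include.
Rate on top 3: 0.9088. G: 0.706 < 0.9088 → exclude; stop.
Optimal diet: B, C, D — 3 of 5 types.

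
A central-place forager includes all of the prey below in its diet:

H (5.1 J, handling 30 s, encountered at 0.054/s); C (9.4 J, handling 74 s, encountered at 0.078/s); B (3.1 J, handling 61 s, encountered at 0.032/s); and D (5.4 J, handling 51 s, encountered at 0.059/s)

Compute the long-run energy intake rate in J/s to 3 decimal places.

R = (0.054×5.1 + 0.078×9.4 + 0.032×3.1 + 0.059×5.4) / (1 + 0.054×30 + 0.078×74 + 0.032×61 + 0.059×51) = 1.426/13.35 = 0.1068 J/s.

0.107 J/s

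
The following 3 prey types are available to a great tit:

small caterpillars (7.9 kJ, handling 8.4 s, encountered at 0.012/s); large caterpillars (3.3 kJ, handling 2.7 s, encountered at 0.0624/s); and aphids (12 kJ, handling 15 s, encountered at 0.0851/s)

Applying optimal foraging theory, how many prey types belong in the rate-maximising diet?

Profitabilities (E/h, kJ/s): large caterpillars 1.22, small caterpillars 0.94, aphids 0.8. Add prey in this order while the next type's profitability exceeds the intake rate on those already taken.
Rate on top 1: 0.1762. small caterpillars: 0.94 > 0.1762 → include.
Rate on top 2: 0.2369. aphids: 0.8 > 0.2369 → include.
Optimal diet: large caterpillars, small caterpillars, aphids — 3 of 3 types.

3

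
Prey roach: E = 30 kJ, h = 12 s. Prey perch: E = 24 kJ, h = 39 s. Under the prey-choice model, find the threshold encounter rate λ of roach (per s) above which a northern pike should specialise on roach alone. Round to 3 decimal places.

0.027 per s

The zero-one rule: include perch iff E₂/h₂ > λE₁/(1+λh₁). Equality gives the switch point.
λE₁h₂ = E₂ + λE₂h₁ ⇒ λ = E₂/(E₁h₂ − E₂h₁) = 24/(1170 − 288) = 0.02721 per s.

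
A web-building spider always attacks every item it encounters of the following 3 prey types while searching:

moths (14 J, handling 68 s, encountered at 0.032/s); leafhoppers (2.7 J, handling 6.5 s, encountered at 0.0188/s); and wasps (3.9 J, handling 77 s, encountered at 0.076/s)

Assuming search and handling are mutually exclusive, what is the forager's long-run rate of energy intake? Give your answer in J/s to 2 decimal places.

0.09 J/s

Energy encountered per unit search time: 0.032×14 + 0.0188×2.7 + 0.076×3.9 = 0.7952 J/s.
Handling time per unit search time: 0.032×68 + 0.0188×6.5 + 0.076×77 = 8.15.
Rate = 0.7952/(1 + 8.15) = 0.0869 J/s.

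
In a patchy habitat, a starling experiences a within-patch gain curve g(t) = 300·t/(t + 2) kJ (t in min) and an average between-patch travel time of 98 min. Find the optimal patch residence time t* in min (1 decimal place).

14.0 min

By the marginal value theorem, leave when the instantaneous gain rate g'(t) equals the habitat-wide average g(t)/(T + t).
g'(t) = 300·2/(t + 2)². Setting 300·2/(t+2)² = 300t/[(t+2)(98+t)] gives 2(98+t) = t(t+2), so t² = 2×98 = 196.
t* = √196 = 14 min.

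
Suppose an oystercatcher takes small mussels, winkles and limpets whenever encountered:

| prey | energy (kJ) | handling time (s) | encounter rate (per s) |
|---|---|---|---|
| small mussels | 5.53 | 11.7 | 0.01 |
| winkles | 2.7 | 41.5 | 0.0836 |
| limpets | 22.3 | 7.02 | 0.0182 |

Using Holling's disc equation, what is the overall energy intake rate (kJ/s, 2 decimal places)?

R = Σλ_iE_i / (1 + Σλ_ih_i)
Numerator: 0.01×5.53 + 0.0836×2.7 + 0.0182×22.3 = 0.6869
Denominator: 1 + 0.01×11.7 + 0.0836×41.5 + 0.0182×7.02 = 4.714
R = 0.6869/4.714 = 0.1457 kJ/s

0.15 kJ/s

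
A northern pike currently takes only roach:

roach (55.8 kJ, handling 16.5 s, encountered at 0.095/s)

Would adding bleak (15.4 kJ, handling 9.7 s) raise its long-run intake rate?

No

Current rate: (0.095×55.8)/(1 + 0.095×16.5) = 2.065 kJ/s.
Profitability of bleak: 15.4/9.7 = 1.588 kJ/s.
Since 1.588 < R, time spent handling bleak is better spent searching.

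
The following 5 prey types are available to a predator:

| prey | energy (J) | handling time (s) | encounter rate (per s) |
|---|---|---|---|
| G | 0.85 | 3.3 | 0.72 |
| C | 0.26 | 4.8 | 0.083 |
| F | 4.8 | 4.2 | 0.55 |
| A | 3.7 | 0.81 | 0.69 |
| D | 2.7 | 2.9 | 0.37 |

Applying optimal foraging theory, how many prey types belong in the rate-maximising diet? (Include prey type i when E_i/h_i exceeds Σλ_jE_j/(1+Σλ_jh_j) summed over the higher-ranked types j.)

Rank by E/h (J/s): A 4.57, F 1.14, D 0.931, G 0.258, C 0.0542. Include each in turn until the next type's E/h falls below the running intake rate.
Rate on top 1: 1.638. F: 1.14 < 1.638 → exclude; stop.
Optimal diet: A — 1 of 5 types.

1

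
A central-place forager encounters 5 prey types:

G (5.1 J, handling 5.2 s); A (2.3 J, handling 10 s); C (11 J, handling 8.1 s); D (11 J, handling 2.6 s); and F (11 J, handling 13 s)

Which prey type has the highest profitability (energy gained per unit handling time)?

D

Profitability E/h (J/s): G = 5.1/5.2 = 0.981, A = 2.3/10 = 0.23, C = 11/8.1 = 1.36, D = 11/2.6 = 4.23, F = 11/13 = 0.846.
Ranked: D > C > G > F > A.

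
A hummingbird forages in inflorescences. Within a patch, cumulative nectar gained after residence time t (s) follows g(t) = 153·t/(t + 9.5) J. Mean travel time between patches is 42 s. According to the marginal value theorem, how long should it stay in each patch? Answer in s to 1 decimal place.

20.0 s

Optimal t* satisfies g'(t*) = g(t*)/(T + t*).
g'(t) = 153·9.5/(t + 9.5)². Setting 153·9.5/(t+9.5)² = 153t/[(t+9.5)(42+t)] gives 9.5(42+t) = t(t+9.5), so t² = 9.5×42 = 399.
t* = √399 = 19.97 s.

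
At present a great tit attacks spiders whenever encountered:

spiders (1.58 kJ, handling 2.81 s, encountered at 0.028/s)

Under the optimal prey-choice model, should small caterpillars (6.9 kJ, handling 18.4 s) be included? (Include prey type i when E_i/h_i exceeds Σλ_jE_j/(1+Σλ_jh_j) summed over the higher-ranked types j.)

Intake rate on the current diet: R = (0.028×1.58) / (1 + 0.028×2.81) = 0.04424/1.079 = 0.04101 kJ/s.
small caterpillars: E/h = 6.9/18.4 = 0.375 kJ/s.
0.375 > 0.04101, so adding small caterpillars raises the average — include it.

Yes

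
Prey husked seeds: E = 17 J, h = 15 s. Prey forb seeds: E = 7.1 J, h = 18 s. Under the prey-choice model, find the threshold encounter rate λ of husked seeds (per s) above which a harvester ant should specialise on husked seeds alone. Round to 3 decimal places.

0.036 per s

Drop forb seeds once their profitability E₂/h₂ falls below the rate achievable on husked seeds alone: E₂/h₂ = λE₁/(1 + λh₁).
Solve for λ: λE₁h₂ = E₂(1 + λh₁) → λ(E₁h₂ − E₂h₁) = E₂ → λ = E₂/(E₁h₂ − E₂h₁).
λ = 7.1/(17×18 − 7.1×15) = 7.1/199.5 = 0.03559 per s.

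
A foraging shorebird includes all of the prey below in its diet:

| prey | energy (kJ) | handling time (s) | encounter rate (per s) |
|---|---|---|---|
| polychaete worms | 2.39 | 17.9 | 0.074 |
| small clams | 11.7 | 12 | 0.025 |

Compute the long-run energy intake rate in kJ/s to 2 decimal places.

0.18 kJ/s

R = Σλ_iE_i / (1 + Σλ_ih_i)
Numerator: 0.074×2.39 + 0.025×11.7 = 0.4694
Denominator: 1 + 0.074×17.9 + 0.025×12 = 2.625
R = 0.4694/2.625 = 0.1788 kJ/s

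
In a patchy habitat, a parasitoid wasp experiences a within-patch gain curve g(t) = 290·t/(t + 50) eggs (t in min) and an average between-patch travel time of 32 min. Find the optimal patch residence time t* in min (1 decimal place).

40.0 min

By the marginal value theorem, leave when the instantaneous gain rate g'(t) equals the habitat-wide average g(t)/(T + t).
g'(t) = 290·50/(t + 50)². Setting 290·50/(t+50)² = 290t/[(t+50)(32+t)] gives 50(32+t) = t(t+50), so t² = 50×32 = 1600.
t* = √1600 = 40 min.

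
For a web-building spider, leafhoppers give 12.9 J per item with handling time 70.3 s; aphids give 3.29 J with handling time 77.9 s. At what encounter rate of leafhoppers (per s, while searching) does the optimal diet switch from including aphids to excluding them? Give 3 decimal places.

0.004 per s

Drop aphids once their profitability E₂/h₂ falls below the rate achievable on leafhoppers alone: E₂/h₂ = λE₁/(1 + λh₁).
Solve for λ: λE₁h₂ = E₂(1 + λh₁) → λ(E₁h₂ − E₂h₁) = E₂ → λ = E₂/(E₁h₂ − E₂h₁).
λ = 3.29/(12.9×77.9 − 3.29×70.3) = 3.29/773.6 = 0.004253 per s.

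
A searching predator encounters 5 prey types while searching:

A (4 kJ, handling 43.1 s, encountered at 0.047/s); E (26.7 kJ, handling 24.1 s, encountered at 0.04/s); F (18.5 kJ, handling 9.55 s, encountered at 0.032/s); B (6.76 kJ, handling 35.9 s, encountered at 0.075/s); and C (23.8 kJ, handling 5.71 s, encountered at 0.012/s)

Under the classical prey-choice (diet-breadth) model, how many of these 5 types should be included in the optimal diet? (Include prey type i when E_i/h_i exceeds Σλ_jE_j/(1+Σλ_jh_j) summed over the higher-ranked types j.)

Rank by E/h (kJ/s): C 4.17, F 1.94, E 1.11, B 0.188, A 0.0928. Include each in turn until the next type's E/h falls below the running intake rate.
Rate on top 1: 0.2673. F: 1.94 > 0.2673 → include.
Rate on top 2: 0.6387. E: 1.11 > 0.6387 → include.
Rate on top 3: 0.8321. B: 0.188 < 0.8321 → exclude; stop.
Optimal diet: C, F, E — 3 of 5 types.

3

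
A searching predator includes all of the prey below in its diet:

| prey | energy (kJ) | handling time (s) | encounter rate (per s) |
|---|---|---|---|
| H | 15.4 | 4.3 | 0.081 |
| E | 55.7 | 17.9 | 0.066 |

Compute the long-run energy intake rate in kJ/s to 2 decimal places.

1.95 kJ/s

R = (0.081×15.4 + 0.066×55.7) / (1 + 0.081×4.3 + 0.066×17.9) = 4.924/2.53 = 1.946 kJ/s.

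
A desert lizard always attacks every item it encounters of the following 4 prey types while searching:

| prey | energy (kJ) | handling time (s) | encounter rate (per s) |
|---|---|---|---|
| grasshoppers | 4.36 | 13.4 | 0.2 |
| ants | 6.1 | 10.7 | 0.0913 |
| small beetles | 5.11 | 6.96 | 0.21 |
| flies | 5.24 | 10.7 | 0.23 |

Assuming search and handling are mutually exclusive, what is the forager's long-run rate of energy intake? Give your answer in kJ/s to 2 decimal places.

R = (0.2×4.36 + 0.0913×6.1 + 0.21×5.11 + 0.23×5.24) / (1 + 0.2×13.4 + 0.0913×10.7 + 0.21×6.96 + 0.23×10.7) = 3.707/8.58 = 0.4321 kJ/s.

0.43 kJ/s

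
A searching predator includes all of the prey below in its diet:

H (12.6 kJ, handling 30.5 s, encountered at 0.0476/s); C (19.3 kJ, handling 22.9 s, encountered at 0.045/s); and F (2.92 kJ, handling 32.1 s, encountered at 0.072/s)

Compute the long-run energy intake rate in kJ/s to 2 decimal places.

0.29 kJ/s

Energy encountered per unit search time: 0.0476×12.6 + 0.045×19.3 + 0.072×2.92 = 1.679 kJ/s.
Handling time per unit search time: 0.0476×30.5 + 0.045×22.9 + 0.072×32.1 = 4.793.
Rate = 1.679/(1 + 4.793) = 0.2897 kJ/s.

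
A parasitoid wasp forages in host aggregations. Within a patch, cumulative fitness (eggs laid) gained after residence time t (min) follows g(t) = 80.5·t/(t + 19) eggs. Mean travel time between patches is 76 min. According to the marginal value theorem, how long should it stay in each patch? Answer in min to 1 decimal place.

Maximise g(t)/(T+t): set derivative to zero → g'(t)(T+t) = g(t).
g'(t) = 80.5·19/(t + 19)². Setting 80.5·19/(t+19)² = 80.5t/[(t+19)(76+t)] gives 19(76+t) = t(t+19), so t² = 19×76 = 1444.
t* = √1444 = 38 min.

38.0 min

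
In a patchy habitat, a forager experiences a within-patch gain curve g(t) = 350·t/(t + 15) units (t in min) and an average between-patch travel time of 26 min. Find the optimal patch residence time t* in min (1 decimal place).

19.7 min

Maximise g(t)/(T+t): set derivative to zero → g'(t)(T+t) = g(t).
g'(t) = 350·15/(t + 15)². Setting 350·15/(t+15)² = 350t/[(t+15)(26+t)] gives 15(26+t) = t(t+15), so t² = 15×26 = 390.
t* = √390 = 19.75 min.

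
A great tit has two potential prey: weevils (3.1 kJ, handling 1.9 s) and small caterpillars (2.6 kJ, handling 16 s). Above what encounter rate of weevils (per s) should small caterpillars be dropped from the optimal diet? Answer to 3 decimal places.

0.058 per s

Drop small caterpillars once their profitability E₂/h₂ falls below the rate achievable on weevils alone: E₂/h₂ = λE₁/(1 + λh₁).
Solve for λ: λE₁h₂ = E₂(1 + λh₁) → λ(E₁h₂ − E₂h₁) = E₂ → λ = E₂/(E₁h₂ − E₂h₁).
λ = 2.6/(3.1×16 − 2.6×1.9) = 2.6/44.66 = 0.05822 per s.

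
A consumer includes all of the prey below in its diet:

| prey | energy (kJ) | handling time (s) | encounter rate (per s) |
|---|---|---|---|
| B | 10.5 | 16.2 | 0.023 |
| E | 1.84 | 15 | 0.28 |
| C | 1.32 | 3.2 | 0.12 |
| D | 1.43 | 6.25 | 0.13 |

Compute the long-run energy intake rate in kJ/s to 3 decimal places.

0.163 kJ/s

R = Σλ_iE_i / (1 + Σλ_ih_i)
Numerator: 0.023×10.5 + 0.28×1.84 + 0.12×1.32 + 0.13×1.43 = 1.101
Denominator: 1 + 0.023×16.2 + 0.28×15 + 0.12×3.2 + 0.13×6.25 = 6.769
R = 1.101/6.769 = 0.1627 kJ/s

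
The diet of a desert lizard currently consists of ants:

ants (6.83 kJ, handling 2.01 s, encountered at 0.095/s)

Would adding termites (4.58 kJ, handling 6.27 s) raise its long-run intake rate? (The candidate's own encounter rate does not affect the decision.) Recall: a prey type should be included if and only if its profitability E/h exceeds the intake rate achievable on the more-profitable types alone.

Current rate: (0.095×6.83)/(1 + 0.095×2.01) = 0.5448 kJ/s.
Profitability of termites: 4.58/6.27 = 0.7305 kJ/s.
0.7305 > 0.5448, so adding termites raises the average — include it.

Yes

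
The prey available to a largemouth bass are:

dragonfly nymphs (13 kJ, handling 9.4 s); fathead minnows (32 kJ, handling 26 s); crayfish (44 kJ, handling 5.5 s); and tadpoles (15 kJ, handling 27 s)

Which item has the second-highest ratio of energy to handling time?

In descending order of E/h:
crayfish: 44/5.5 = 8 kJ/s
dragonfly nymphs: 13/9.4 = 1.38 kJ/s
fathead minnows: 32/26 = 1.23 kJ/s
tadpoles: 15/27 = 0.556 kJ/s

dragonfly nymphs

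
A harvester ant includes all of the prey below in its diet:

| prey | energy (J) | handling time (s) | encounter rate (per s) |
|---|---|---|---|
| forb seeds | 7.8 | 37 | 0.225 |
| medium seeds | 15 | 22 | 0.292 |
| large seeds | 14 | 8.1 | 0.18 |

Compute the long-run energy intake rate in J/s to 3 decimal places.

0.503 J/s

R = (0.225×7.8 + 0.292×15 + 0.18×14) / (1 + 0.225×37 + 0.292×22 + 0.18×8.1) = 8.655/17.21 = 0.503 J/s.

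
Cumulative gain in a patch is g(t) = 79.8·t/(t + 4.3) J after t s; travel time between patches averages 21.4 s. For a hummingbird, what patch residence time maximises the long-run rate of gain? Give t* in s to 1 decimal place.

Optimal t* satisfies g'(t*) = g(t*)/(T + t*).
g'(t) = 79.8·4.3/(t + 4.3)². Setting 79.8·4.3/(t+4.3)² = 79.8t/[(t+4.3)(21.4+t)] gives 4.3(21.4+t) = t(t+4.3), so t² = 4.3×21.4 = 92.02.
t* = √92.02 = 9.593 s.

9.6 s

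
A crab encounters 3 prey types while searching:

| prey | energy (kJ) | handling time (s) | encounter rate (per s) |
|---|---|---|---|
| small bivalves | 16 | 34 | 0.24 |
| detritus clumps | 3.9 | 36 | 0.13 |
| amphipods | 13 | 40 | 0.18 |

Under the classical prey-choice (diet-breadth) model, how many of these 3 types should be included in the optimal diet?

1

Profitabilities (E/h, kJ/s): small bivalves 0.471, amphipods 0.325, detritus clumps 0.108. Add prey in this order while the next type's profitability exceeds the intake rate on those already taken.
Rate on top 1: 0.4192. amphipods: 0.325 < 0.4192 → exclude; stop.
Optimal diet: small bivalves — 1 of 3 types.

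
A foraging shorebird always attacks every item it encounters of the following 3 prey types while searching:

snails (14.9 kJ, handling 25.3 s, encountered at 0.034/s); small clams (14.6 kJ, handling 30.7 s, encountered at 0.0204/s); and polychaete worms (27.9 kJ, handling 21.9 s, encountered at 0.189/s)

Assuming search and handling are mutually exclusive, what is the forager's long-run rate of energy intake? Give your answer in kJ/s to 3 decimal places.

0.917 kJ/s

R = (0.034×14.9 + 0.0204×14.6 + 0.189×27.9) / (1 + 0.034×25.3 + 0.0204×30.7 + 0.189×21.9) = 6.078/6.626 = 0.9173 kJ/s.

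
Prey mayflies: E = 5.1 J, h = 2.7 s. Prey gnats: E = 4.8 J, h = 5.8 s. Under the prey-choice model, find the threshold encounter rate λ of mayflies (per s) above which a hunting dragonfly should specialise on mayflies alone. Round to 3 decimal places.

Drop gnats once their profitability E₂/h₂ falls below the rate achievable on mayflies alone: E₂/h₂ = λE₁/(1 + λh₁).
Solve for λ: λE₁h₂ = E₂(1 + λh₁) → λ(E₁h₂ − E₂h₁) = E₂ → λ = E₂/(E₁h₂ − E₂h₁).
λ = 4.8/(5.1×5.8 − 4.8×2.7) = 4.8/16.62 = 0.2888 per s.

0.289 per s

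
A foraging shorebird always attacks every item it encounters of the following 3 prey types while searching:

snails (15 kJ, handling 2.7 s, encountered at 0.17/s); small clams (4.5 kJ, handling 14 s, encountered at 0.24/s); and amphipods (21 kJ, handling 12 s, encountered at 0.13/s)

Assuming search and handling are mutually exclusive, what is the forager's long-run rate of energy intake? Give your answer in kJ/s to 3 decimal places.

Energy encountered per unit search time: 0.17×15 + 0.24×4.5 + 0.13×21 = 6.36 kJ/s.
Handling time per unit search time: 0.17×2.7 + 0.24×14 + 0.13×12 = 5.379.
Rate = 6.36/(1 + 5.379) = 0.997 kJ/s.

0.997 kJ/s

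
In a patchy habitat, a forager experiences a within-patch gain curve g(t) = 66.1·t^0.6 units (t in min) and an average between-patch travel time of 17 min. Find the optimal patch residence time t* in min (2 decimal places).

Optimal t* satisfies g'(t*) = g(t*)/(T + t*).
g'(t) = 0.6·66.1·t^-0.4. Setting 0.6·66.1·t^-0.4 = 66.1·t^0.6/(17+t) gives 0.6(17+t) = t, so 0.40·t = 0.6×17.
t* = 0.6×17/0.40 = 25.5 min.

25.50 min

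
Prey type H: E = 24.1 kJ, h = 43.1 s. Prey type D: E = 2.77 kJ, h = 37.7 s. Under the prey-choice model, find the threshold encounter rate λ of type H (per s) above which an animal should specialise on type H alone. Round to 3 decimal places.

0.004 per s

Drop type D once their profitability E₂/h₂ falls below the rate achievable on type H alone: E₂/h₂ = λE₁/(1 + λh₁).
Solve for λ: λE₁h₂ = E₂(1 + λh₁) → λ(E₁h₂ − E₂h₁) = E₂ → λ = E₂/(E₁h₂ − E₂h₁).
λ = 2.77/(24.1×37.7 − 2.77×43.1) = 2.77/789.2 = 0.00351 per s.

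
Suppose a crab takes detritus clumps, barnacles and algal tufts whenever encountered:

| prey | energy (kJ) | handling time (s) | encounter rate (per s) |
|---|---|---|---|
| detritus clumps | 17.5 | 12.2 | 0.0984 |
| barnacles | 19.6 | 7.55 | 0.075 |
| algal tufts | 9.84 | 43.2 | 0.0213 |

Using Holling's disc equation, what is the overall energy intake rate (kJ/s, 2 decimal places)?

0.92 kJ/s

R = Σλ_iE_i / (1 + Σλ_ih_i)
Numerator: 0.0984×17.5 + 0.075×19.6 + 0.0213×9.84 = 3.402
Denominator: 1 + 0.0984×12.2 + 0.075×7.55 + 0.0213×43.2 = 3.687
R = 3.402/3.687 = 0.9226 kJ/s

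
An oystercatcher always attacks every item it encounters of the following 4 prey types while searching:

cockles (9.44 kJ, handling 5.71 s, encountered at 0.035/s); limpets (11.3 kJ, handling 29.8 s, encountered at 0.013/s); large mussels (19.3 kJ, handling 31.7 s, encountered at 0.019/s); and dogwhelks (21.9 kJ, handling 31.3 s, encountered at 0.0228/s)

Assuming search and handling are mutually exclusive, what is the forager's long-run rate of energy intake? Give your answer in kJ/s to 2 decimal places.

0.46 kJ/s

R = Σλ_iE_i / (1 + Σλ_ih_i)
Numerator: 0.035×9.44 + 0.013×11.3 + 0.019×19.3 + 0.0228×21.9 = 1.343
Denominator: 1 + 0.035×5.71 + 0.013×29.8 + 0.019×31.7 + 0.0228×31.3 = 2.903
R = 1.343/2.903 = 0.4627 kJ/s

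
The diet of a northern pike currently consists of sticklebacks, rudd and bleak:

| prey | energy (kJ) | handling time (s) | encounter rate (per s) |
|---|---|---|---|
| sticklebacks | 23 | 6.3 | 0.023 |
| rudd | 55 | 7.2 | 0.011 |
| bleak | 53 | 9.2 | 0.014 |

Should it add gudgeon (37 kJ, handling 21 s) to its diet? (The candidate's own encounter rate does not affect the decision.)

Yes

Intake rate on the current diet: R = (0.023×23 + 0.011×55 + 0.014×53) / (1 + 0.023×6.3 + 0.011×7.2 + 0.014×9.2) = 1.876/1.353 = 1.387 kJ/s.
gudgeon: E/h = 37/21 = 1.762 kJ/s.
Since 1.762 > R, including gudgeon increases the long-run rate.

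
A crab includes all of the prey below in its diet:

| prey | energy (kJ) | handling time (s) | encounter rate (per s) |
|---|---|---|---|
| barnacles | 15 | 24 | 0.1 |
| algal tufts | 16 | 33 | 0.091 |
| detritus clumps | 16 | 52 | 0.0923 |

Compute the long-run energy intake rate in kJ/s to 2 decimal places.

0.40 kJ/s

Energy encountered per unit search time: 0.1×15 + 0.091×16 + 0.0923×16 = 4.433 kJ/s.
Handling time per unit search time: 0.1×24 + 0.091×33 + 0.0923×52 = 10.2.
Rate = 4.433/(1 + 10.2) = 0.3957 kJ/s.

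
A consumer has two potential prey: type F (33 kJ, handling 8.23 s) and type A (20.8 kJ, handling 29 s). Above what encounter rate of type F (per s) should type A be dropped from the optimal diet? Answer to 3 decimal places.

0.026 per s

At the threshold, the rate on type F alone equals the profitability of type A: λ·33/(1 + λ·8.23) = 20.8/29 = 0.7172.
Rearranging, λ(33 − 0.7172×8.23) = 0.7172, so λ = 0.7172/27.1 = 0.02647 per s.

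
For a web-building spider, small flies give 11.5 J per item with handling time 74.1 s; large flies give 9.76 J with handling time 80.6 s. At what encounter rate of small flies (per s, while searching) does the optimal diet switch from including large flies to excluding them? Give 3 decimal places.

At the threshold, the rate on small flies alone equals the profitability of large flies: λ·11.5/(1 + λ·74.1) = 9.76/80.6 = 0.1211.
Rearranging, λ(11.5 − 0.1211×74.1) = 0.1211, so λ = 0.1211/2.527 = 0.04792 per s.

0.048 per s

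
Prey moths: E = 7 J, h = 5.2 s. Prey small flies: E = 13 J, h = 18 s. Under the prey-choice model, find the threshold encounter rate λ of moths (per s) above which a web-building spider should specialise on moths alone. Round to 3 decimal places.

Drop small flies once their profitability E₂/h₂ falls below the rate achievable on moths alone: E₂/h₂ = λE₁/(1 + λh₁).
Solve for λ: λE₁h₂ = E₂(1 + λh₁) → λ(E₁h₂ − E₂h₁) = E₂ → λ = E₂/(E₁h₂ − E₂h₁).
λ = 13/(7×18 − 13×5.2) = 13/58.4 = 0.2226 per s.

0.223 per s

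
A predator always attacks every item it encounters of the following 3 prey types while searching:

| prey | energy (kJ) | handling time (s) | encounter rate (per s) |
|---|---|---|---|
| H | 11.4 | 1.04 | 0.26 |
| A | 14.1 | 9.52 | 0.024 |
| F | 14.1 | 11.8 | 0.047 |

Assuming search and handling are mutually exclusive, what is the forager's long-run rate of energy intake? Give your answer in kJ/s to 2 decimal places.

R = Σλ_iE_i / (1 + Σλ_ih_i)
Numerator: 0.26×11.4 + 0.024×14.1 + 0.047×14.1 = 3.965
Denominator: 1 + 0.26×1.04 + 0.024×9.52 + 0.047×11.8 = 2.053
R = 3.965/2.053 = 1.931 kJ/s

1.93 kJ/s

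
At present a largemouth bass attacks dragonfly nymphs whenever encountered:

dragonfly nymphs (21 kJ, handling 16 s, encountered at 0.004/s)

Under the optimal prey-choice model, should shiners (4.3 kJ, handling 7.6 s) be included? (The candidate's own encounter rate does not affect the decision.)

Intake rate on the current diet: R = (0.004×21) / (1 + 0.004×16) = 0.084/1.064 = 0.07895 kJ/s.
Profitability of shiners: 4.3/7.6 = 0.5658 kJ/s.
Since 0.5658 > R, including shiners increases the long-run rate.

Yes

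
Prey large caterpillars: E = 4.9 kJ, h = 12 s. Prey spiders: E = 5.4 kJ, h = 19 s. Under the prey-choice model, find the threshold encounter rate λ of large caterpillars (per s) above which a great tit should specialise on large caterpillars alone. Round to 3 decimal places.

0.191 per s

At the threshold, the rate on large caterpillars alone equals the profitability of spiders: λ·4.9/(1 + λ·12) = 5.4/19 = 0.2842.
Rearranging, λ(4.9 − 0.2842×12) = 0.2842, so λ = 0.2842/1.489 = 0.1908 per s.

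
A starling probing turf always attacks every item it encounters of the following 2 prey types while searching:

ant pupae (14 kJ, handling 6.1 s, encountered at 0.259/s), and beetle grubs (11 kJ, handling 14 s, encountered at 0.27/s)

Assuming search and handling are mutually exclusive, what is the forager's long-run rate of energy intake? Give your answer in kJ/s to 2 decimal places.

R = Σλ_iE_i / (1 + Σλ_ih_i)
Numerator: 0.259×14 + 0.27×11 = 6.596
Denominator: 1 + 0.259×6.1 + 0.27×14 = 6.36
R = 6.596/6.36 = 1.037 kJ/s

1.04 kJ/s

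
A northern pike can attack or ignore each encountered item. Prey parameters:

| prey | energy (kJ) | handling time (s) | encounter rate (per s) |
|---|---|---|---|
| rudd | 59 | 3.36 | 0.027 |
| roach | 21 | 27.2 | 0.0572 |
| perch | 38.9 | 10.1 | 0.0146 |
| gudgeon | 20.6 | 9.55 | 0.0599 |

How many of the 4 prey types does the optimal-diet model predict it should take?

3

E/h in descending order: rudd 17.6, perch 3.85, gudgeon 2.16, roach 0.772 kJ/s. The optimal diet is the largest prefix of this list for which every included type satisfies E_i/h_i > R on the types above it.
Rate on top 1: 1.461. perch: 3.85 > 1.461 → include.
Rate on top 2: 1.745. gudgeon: 2.16 > 1.745 → include.
Rate on top 3: 1.875. roach: 0.772 < 1.875 → exclude; stop.
Optimal diet: rudd, perch, gudgeon — 3 of 4 types.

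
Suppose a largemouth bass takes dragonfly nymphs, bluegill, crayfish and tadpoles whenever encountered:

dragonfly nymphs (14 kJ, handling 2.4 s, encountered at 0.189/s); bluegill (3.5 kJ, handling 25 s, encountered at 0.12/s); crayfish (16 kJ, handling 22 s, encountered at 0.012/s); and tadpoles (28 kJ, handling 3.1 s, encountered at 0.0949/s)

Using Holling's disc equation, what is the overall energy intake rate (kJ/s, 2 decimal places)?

R = (0.189×14 + 0.12×3.5 + 0.012×16 + 0.0949×28) / (1 + 0.189×2.4 + 0.12×25 + 0.012×22 + 0.0949×3.1) = 5.915/5.012 = 1.18 kJ/s.

1.18 kJ/s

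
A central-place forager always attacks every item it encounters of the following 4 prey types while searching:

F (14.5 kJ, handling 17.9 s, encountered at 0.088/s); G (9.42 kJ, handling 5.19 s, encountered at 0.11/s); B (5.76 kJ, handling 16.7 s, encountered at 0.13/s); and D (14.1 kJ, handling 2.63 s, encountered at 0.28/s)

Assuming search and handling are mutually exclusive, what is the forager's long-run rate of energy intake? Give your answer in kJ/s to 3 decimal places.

Energy encountered per unit search time: 0.088×14.5 + 0.11×9.42 + 0.13×5.76 + 0.28×14.1 = 7.009 kJ/s.
Handling time per unit search time: 0.088×17.9 + 0.11×5.19 + 0.13×16.7 + 0.28×2.63 = 5.053.
Rate = 7.009/(1 + 5.053) = 1.158 kJ/s.

1.158 kJ/s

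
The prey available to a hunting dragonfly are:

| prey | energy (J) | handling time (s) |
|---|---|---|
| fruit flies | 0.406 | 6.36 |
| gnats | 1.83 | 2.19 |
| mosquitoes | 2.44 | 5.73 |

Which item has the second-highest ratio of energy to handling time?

Profitability E/h (J/s): fruit flies = 0.406/6.36 = 0.0638, gnats = 1.83/2.19 = 0.836, mosquitoes = 2.44/5.73 = 0.426.
Ranked: gnats > mosquitoes > fruit flies.

mosquitoes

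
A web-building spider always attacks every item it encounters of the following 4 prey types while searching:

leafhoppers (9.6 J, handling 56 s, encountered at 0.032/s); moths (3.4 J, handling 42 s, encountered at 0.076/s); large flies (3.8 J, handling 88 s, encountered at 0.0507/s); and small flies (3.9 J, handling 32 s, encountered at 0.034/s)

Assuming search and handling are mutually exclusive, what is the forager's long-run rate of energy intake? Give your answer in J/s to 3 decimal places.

0.077 J/s

R = (0.032×9.6 + 0.076×3.4 + 0.0507×3.8 + 0.034×3.9) / (1 + 0.032×56 + 0.076×42 + 0.0507×88 + 0.034×32) = 0.8909/11.53 = 0.07724 J/s.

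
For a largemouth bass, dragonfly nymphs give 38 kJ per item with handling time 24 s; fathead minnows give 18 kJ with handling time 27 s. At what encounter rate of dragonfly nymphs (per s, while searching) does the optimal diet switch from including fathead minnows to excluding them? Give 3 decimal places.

0.030 per s

At the threshold, the rate on dragonfly nymphs alone equals the profitability of fathead minnows: λ·38/(1 + λ·24) = 18/27 = 0.6667.
Rearranging, λ(38 − 0.6667×24) = 0.6667, so λ = 0.6667/22 = 0.0303 per s.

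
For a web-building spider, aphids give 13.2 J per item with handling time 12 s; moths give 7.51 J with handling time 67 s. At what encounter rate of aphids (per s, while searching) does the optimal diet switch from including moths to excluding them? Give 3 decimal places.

At the threshold, the rate on aphids alone equals the profitability of moths: λ·13.2/(1 + λ·12) = 7.51/67 = 0.1121.
Rearranging, λ(13.2 − 0.1121×12) = 0.1121, so λ = 0.1121/11.85 = 0.009455 per s.

0.009 per s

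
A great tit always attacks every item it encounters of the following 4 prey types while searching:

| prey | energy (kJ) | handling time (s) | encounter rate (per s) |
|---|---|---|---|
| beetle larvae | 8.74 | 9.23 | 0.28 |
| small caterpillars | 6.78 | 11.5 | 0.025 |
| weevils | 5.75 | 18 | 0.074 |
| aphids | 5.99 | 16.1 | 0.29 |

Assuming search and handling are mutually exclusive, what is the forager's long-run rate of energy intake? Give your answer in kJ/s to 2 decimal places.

0.48 kJ/s

Energy encountered per unit search time: 0.28×8.74 + 0.025×6.78 + 0.074×5.75 + 0.29×5.99 = 4.779 kJ/s.
Handling time per unit search time: 0.28×9.23 + 0.025×11.5 + 0.074×18 + 0.29×16.1 = 8.873.
Rate = 4.779/(1 + 8.873) = 0.4841 kJ/s.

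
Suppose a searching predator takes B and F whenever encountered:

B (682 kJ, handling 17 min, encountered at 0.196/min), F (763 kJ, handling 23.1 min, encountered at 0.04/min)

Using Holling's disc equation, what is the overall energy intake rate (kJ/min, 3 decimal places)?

R = (0.196×682 + 0.04×763) / (1 + 0.196×17 + 0.04×23.1) = 164.2/5.256 = 31.24 kJ/min.

31.239 kJ/min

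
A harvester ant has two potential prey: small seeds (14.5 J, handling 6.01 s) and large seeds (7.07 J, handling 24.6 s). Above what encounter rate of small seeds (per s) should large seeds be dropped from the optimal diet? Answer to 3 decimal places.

0.023 per s

Drop large seeds once their profitability E₂/h₂ falls below the rate achievable on small seeds alone: E₂/h₂ = λE₁/(1 + λh₁).
Solve for λ: λE₁h₂ = E₂(1 + λh₁) → λ(E₁h₂ − E₂h₁) = E₂ → λ = E₂/(E₁h₂ − E₂h₁).
λ = 7.07/(14.5×24.6 − 7.07×6.01) = 7.07/314.2 = 0.0225 per s.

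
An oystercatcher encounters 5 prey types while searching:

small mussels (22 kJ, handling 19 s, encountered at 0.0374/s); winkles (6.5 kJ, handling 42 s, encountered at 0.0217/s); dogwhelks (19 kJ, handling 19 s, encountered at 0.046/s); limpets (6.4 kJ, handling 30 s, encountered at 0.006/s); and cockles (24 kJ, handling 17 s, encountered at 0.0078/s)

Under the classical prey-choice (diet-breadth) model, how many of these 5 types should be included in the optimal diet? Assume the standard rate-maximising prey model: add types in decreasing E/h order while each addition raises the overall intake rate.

3

Rank by E/h (kJ/s): cockles 1.41, small mussels 1.16, dogwhelks 1, limpets 0.213, winkles 0.155. Include each in turn until the next type's E/h falls below the running intake rate.
Rate on top 1: 0.1653. small mussels: 1.16 > 0.1653 → include.
Rate on top 2: 0.548. dogwhelks: 1 > 0.548 → include.
Rate on top 3: 0.6934. limpets: 0.213 < 0.6934 → exclude; stop.
Optimal diet: cockles, small mussels, dogwhelks — 3 of 5 types.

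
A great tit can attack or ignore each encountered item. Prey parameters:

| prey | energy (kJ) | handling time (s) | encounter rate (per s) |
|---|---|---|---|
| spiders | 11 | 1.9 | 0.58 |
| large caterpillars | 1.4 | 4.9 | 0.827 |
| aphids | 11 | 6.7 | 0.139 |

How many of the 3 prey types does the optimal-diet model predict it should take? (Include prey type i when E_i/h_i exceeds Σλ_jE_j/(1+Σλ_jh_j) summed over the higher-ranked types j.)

1

E/h in descending order: spiders 5.79, aphids 1.64, large caterpillars 0.286 kJ/s. The optimal diet is the largest prefix of this list for which every included type satisfies E_i/h_i > R on the types above it.
Rate on top 1: 3.035. aphids: 1.64 < 3.035 → exclude; stop.
Optimal diet: spiders — 1 of 3 types.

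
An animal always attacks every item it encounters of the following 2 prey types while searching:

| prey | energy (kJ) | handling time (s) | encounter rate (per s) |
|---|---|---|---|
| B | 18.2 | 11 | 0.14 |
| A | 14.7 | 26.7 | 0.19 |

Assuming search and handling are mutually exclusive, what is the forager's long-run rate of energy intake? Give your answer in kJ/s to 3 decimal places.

0.702 kJ/s

R = Σλ_iE_i / (1 + Σλ_ih_i)
Numerator: 0.14×18.2 + 0.19×14.7 = 5.341
Denominator: 1 + 0.14×11 + 0.19×26.7 = 7.613
R = 5.341/7.613 = 0.7016 kJ/s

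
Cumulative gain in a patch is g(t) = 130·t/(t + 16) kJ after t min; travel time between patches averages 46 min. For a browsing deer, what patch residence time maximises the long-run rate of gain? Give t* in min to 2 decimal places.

Optimal t* satisfies g'(t*) = g(t*)/(T + t*).
g'(t) = 130·16/(t + 16)². Setting 130·16/(t+16)² = 130t/[(t+16)(46+t)] gives 16(46+t) = t(t+16), so t² = 16×46 = 736.
t* = √736 = 27.13 min.

27.13 min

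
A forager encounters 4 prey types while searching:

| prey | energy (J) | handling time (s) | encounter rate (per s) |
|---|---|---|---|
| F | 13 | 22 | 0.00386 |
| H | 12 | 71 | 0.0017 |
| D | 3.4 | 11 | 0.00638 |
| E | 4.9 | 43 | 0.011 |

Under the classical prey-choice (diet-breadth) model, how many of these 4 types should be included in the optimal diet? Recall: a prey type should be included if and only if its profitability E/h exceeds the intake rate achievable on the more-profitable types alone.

Rank by E/h (J/s): F 0.591, D 0.309, H 0.169, E 0.114. Include each in turn until the next type's E/h falls below the running intake rate.
Rate on top 1: 0.04625. D: 0.309 > 0.04625 → include.
Rate on top 2: 0.06222. H: 0.169 > 0.06222 → include.
Rate on top 3: 0.07232. E: 0.114 > 0.07232 → include.
Optimal diet: F, D, H, E — 4 of 4 types.

4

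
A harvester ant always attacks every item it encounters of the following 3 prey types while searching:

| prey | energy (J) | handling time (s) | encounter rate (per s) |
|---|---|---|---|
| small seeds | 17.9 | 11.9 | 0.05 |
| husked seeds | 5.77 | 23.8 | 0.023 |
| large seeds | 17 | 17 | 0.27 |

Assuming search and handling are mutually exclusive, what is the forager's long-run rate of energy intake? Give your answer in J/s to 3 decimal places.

R = Σλ_iE_i / (1 + Σλ_ih_i)
Numerator: 0.05×17.9 + 0.023×5.77 + 0.27×17 = 5.618
Denominator: 1 + 0.05×11.9 + 0.023×23.8 + 0.27×17 = 6.732
R = 5.618/6.732 = 0.8344 J/s

0.834 J/s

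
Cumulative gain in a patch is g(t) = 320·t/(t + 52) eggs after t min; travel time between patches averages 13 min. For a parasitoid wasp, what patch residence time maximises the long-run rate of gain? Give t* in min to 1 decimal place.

26.0 min

By the marginal value theorem, leave when the instantaneous gain rate g'(t) equals the habitat-wide average g(t)/(T + t).
g'(t) = 320·52/(t + 52)². Setting 320·52/(t+52)² = 320t/[(t+52)(13+t)] gives 52(13+t) = t(t+52), so t² = 52×13 = 676.
t* = √676 = 26 min.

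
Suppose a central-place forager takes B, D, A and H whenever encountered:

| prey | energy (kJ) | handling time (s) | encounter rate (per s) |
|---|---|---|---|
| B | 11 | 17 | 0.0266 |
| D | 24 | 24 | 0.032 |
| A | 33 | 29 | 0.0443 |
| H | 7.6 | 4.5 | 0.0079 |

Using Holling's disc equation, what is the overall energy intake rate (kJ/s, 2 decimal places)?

0.73 kJ/s

R = Σλ_iE_i / (1 + Σλ_ih_i)
Numerator: 0.0266×11 + 0.032×24 + 0.0443×33 + 0.0079×7.6 = 2.583
Denominator: 1 + 0.0266×17 + 0.032×24 + 0.0443×29 + 0.0079×4.5 = 3.54
R = 2.583/3.54 = 0.7294 kJ/s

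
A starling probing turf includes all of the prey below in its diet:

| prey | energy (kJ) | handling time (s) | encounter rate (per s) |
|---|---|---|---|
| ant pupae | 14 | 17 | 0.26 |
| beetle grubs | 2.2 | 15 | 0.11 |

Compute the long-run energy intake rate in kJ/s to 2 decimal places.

R = Σλ_iE_i / (1 + Σλ_ih_i)
Numerator: 0.26×14 + 0.11×2.2 = 3.882
Denominator: 1 + 0.26×17 + 0.11×15 = 7.07
R = 3.882/7.07 = 0.5491 kJ/s

0.55 kJ/s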